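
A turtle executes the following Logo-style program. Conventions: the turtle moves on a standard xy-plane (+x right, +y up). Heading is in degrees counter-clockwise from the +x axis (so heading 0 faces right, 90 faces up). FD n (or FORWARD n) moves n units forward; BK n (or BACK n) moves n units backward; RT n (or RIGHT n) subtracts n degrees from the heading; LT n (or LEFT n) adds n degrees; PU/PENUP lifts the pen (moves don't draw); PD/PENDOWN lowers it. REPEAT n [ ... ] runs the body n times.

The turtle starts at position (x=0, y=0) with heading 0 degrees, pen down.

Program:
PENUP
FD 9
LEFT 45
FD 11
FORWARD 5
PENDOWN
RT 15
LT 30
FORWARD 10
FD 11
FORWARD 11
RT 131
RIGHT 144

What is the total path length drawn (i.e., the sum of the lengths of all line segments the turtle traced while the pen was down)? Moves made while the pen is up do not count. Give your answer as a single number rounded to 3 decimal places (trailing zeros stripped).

Answer: 32

Derivation:
Executing turtle program step by step:
Start: pos=(0,0), heading=0, pen down
PU: pen up
FD 9: (0,0) -> (9,0) [heading=0, move]
LT 45: heading 0 -> 45
FD 11: (9,0) -> (16.778,7.778) [heading=45, move]
FD 5: (16.778,7.778) -> (20.314,11.314) [heading=45, move]
PD: pen down
RT 15: heading 45 -> 30
LT 30: heading 30 -> 60
FD 10: (20.314,11.314) -> (25.314,19.974) [heading=60, draw]
FD 11: (25.314,19.974) -> (30.814,29.5) [heading=60, draw]
FD 11: (30.814,29.5) -> (36.314,39.027) [heading=60, draw]
RT 131: heading 60 -> 289
RT 144: heading 289 -> 145
Final: pos=(36.314,39.027), heading=145, 3 segment(s) drawn

Segment lengths:
  seg 1: (20.314,11.314) -> (25.314,19.974), length = 10
  seg 2: (25.314,19.974) -> (30.814,29.5), length = 11
  seg 3: (30.814,29.5) -> (36.314,39.027), length = 11
Total = 32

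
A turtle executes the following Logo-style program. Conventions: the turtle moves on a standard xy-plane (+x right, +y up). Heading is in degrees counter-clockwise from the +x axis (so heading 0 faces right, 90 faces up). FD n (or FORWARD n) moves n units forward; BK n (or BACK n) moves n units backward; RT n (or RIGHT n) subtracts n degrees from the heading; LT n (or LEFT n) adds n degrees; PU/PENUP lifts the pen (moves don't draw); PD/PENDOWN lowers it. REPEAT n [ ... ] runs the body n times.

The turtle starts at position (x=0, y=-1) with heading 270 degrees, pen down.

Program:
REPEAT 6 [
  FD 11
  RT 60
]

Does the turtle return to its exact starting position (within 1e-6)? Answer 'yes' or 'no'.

Answer: yes

Derivation:
Executing turtle program step by step:
Start: pos=(0,-1), heading=270, pen down
REPEAT 6 [
  -- iteration 1/6 --
  FD 11: (0,-1) -> (0,-12) [heading=270, draw]
  RT 60: heading 270 -> 210
  -- iteration 2/6 --
  FD 11: (0,-12) -> (-9.526,-17.5) [heading=210, draw]
  RT 60: heading 210 -> 150
  -- iteration 3/6 --
  FD 11: (-9.526,-17.5) -> (-19.053,-12) [heading=150, draw]
  RT 60: heading 150 -> 90
  -- iteration 4/6 --
  FD 11: (-19.053,-12) -> (-19.053,-1) [heading=90, draw]
  RT 60: heading 90 -> 30
  -- iteration 5/6 --
  FD 11: (-19.053,-1) -> (-9.526,4.5) [heading=30, draw]
  RT 60: heading 30 -> 330
  -- iteration 6/6 --
  FD 11: (-9.526,4.5) -> (0,-1) [heading=330, draw]
  RT 60: heading 330 -> 270
]
Final: pos=(0,-1), heading=270, 6 segment(s) drawn

Start position: (0, -1)
Final position: (0, -1)
Distance = 0; < 1e-6 -> CLOSED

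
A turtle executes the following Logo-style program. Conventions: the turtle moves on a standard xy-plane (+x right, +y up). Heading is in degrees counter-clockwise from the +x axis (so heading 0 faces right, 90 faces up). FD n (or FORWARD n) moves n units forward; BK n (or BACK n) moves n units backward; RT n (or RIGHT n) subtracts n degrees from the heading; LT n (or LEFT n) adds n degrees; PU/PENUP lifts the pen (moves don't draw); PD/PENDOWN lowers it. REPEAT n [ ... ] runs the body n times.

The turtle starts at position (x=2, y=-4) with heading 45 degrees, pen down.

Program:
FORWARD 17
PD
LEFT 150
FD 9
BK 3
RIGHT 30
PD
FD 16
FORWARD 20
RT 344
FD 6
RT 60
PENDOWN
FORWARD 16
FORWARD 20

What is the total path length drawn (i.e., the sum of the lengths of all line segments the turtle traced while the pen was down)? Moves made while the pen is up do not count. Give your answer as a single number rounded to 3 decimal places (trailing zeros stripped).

Answer: 107

Derivation:
Executing turtle program step by step:
Start: pos=(2,-4), heading=45, pen down
FD 17: (2,-4) -> (14.021,8.021) [heading=45, draw]
PD: pen down
LT 150: heading 45 -> 195
FD 9: (14.021,8.021) -> (5.327,5.691) [heading=195, draw]
BK 3: (5.327,5.691) -> (8.225,6.468) [heading=195, draw]
RT 30: heading 195 -> 165
PD: pen down
FD 16: (8.225,6.468) -> (-7.23,10.609) [heading=165, draw]
FD 20: (-7.23,10.609) -> (-26.548,15.785) [heading=165, draw]
RT 344: heading 165 -> 181
FD 6: (-26.548,15.785) -> (-32.547,15.681) [heading=181, draw]
RT 60: heading 181 -> 121
PD: pen down
FD 16: (-32.547,15.681) -> (-40.788,29.395) [heading=121, draw]
FD 20: (-40.788,29.395) -> (-51.089,46.539) [heading=121, draw]
Final: pos=(-51.089,46.539), heading=121, 8 segment(s) drawn

Segment lengths:
  seg 1: (2,-4) -> (14.021,8.021), length = 17
  seg 2: (14.021,8.021) -> (5.327,5.691), length = 9
  seg 3: (5.327,5.691) -> (8.225,6.468), length = 3
  seg 4: (8.225,6.468) -> (-7.23,10.609), length = 16
  seg 5: (-7.23,10.609) -> (-26.548,15.785), length = 20
  seg 6: (-26.548,15.785) -> (-32.547,15.681), length = 6
  seg 7: (-32.547,15.681) -> (-40.788,29.395), length = 16
  seg 8: (-40.788,29.395) -> (-51.089,46.539), length = 20
Total = 107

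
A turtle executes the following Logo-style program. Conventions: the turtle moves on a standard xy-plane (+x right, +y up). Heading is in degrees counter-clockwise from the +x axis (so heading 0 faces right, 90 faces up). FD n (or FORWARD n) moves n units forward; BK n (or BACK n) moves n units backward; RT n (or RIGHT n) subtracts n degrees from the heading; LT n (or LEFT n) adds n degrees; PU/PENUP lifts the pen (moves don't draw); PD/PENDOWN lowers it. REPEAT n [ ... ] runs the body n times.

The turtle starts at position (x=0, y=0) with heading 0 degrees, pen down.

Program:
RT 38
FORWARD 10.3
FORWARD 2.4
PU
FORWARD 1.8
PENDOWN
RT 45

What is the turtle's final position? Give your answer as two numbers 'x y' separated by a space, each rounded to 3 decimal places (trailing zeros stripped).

Executing turtle program step by step:
Start: pos=(0,0), heading=0, pen down
RT 38: heading 0 -> 322
FD 10.3: (0,0) -> (8.117,-6.341) [heading=322, draw]
FD 2.4: (8.117,-6.341) -> (10.008,-7.819) [heading=322, draw]
PU: pen up
FD 1.8: (10.008,-7.819) -> (11.426,-8.927) [heading=322, move]
PD: pen down
RT 45: heading 322 -> 277
Final: pos=(11.426,-8.927), heading=277, 2 segment(s) drawn

Answer: 11.426 -8.927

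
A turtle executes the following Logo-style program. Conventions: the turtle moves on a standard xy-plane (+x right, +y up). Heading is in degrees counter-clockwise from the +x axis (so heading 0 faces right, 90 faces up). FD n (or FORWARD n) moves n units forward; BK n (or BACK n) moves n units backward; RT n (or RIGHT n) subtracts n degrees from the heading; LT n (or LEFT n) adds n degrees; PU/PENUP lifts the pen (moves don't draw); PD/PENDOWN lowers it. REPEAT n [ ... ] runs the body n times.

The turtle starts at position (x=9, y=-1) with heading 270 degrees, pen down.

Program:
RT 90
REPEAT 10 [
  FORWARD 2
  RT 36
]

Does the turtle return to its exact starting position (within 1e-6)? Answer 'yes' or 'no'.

Answer: yes

Derivation:
Executing turtle program step by step:
Start: pos=(9,-1), heading=270, pen down
RT 90: heading 270 -> 180
REPEAT 10 [
  -- iteration 1/10 --
  FD 2: (9,-1) -> (7,-1) [heading=180, draw]
  RT 36: heading 180 -> 144
  -- iteration 2/10 --
  FD 2: (7,-1) -> (5.382,0.176) [heading=144, draw]
  RT 36: heading 144 -> 108
  -- iteration 3/10 --
  FD 2: (5.382,0.176) -> (4.764,2.078) [heading=108, draw]
  RT 36: heading 108 -> 72
  -- iteration 4/10 --
  FD 2: (4.764,2.078) -> (5.382,3.98) [heading=72, draw]
  RT 36: heading 72 -> 36
  -- iteration 5/10 --
  FD 2: (5.382,3.98) -> (7,5.155) [heading=36, draw]
  RT 36: heading 36 -> 0
  -- iteration 6/10 --
  FD 2: (7,5.155) -> (9,5.155) [heading=0, draw]
  RT 36: heading 0 -> 324
  -- iteration 7/10 --
  FD 2: (9,5.155) -> (10.618,3.98) [heading=324, draw]
  RT 36: heading 324 -> 288
  -- iteration 8/10 --
  FD 2: (10.618,3.98) -> (11.236,2.078) [heading=288, draw]
  RT 36: heading 288 -> 252
  -- iteration 9/10 --
  FD 2: (11.236,2.078) -> (10.618,0.176) [heading=252, draw]
  RT 36: heading 252 -> 216
  -- iteration 10/10 --
  FD 2: (10.618,0.176) -> (9,-1) [heading=216, draw]
  RT 36: heading 216 -> 180
]
Final: pos=(9,-1), heading=180, 10 segment(s) drawn

Start position: (9, -1)
Final position: (9, -1)
Distance = 0; < 1e-6 -> CLOSED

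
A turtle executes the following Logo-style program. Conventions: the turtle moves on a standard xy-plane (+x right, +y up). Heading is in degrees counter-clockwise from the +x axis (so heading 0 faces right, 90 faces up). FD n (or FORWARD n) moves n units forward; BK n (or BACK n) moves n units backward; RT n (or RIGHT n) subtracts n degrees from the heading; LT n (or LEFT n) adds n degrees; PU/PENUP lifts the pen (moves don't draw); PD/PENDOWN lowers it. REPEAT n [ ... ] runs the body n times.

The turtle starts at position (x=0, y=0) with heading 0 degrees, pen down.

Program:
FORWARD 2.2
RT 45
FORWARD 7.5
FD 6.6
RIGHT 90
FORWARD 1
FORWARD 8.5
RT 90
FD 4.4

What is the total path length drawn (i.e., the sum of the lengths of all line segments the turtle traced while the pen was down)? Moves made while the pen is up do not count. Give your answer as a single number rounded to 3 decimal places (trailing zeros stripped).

Executing turtle program step by step:
Start: pos=(0,0), heading=0, pen down
FD 2.2: (0,0) -> (2.2,0) [heading=0, draw]
RT 45: heading 0 -> 315
FD 7.5: (2.2,0) -> (7.503,-5.303) [heading=315, draw]
FD 6.6: (7.503,-5.303) -> (12.17,-9.97) [heading=315, draw]
RT 90: heading 315 -> 225
FD 1: (12.17,-9.97) -> (11.463,-10.677) [heading=225, draw]
FD 8.5: (11.463,-10.677) -> (5.453,-16.688) [heading=225, draw]
RT 90: heading 225 -> 135
FD 4.4: (5.453,-16.688) -> (2.341,-13.576) [heading=135, draw]
Final: pos=(2.341,-13.576), heading=135, 6 segment(s) drawn

Segment lengths:
  seg 1: (0,0) -> (2.2,0), length = 2.2
  seg 2: (2.2,0) -> (7.503,-5.303), length = 7.5
  seg 3: (7.503,-5.303) -> (12.17,-9.97), length = 6.6
  seg 4: (12.17,-9.97) -> (11.463,-10.677), length = 1
  seg 5: (11.463,-10.677) -> (5.453,-16.688), length = 8.5
  seg 6: (5.453,-16.688) -> (2.341,-13.576), length = 4.4
Total = 30.2

Answer: 30.2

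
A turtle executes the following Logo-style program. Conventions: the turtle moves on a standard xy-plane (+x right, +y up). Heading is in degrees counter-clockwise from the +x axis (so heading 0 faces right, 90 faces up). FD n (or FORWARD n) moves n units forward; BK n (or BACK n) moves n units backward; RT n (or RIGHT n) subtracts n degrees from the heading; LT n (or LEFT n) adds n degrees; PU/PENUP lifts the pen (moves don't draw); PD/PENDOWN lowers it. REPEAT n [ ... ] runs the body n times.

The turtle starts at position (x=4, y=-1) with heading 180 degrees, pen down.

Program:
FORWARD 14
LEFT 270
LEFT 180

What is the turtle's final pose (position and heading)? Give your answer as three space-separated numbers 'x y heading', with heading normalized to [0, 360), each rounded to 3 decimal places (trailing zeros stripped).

Executing turtle program step by step:
Start: pos=(4,-1), heading=180, pen down
FD 14: (4,-1) -> (-10,-1) [heading=180, draw]
LT 270: heading 180 -> 90
LT 180: heading 90 -> 270
Final: pos=(-10,-1), heading=270, 1 segment(s) drawn

Answer: -10 -1 270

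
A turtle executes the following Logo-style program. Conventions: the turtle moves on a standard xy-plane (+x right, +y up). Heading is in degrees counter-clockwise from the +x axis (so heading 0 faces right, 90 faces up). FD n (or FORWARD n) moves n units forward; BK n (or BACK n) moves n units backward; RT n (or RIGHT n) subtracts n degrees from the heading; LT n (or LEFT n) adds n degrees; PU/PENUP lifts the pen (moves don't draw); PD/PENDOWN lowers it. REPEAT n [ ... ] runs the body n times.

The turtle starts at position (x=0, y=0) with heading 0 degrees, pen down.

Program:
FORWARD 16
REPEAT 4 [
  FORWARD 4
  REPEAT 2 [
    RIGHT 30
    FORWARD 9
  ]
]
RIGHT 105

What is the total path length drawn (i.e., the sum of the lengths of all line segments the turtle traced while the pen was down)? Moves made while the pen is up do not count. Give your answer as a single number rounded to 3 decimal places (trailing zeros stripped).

Answer: 104

Derivation:
Executing turtle program step by step:
Start: pos=(0,0), heading=0, pen down
FD 16: (0,0) -> (16,0) [heading=0, draw]
REPEAT 4 [
  -- iteration 1/4 --
  FD 4: (16,0) -> (20,0) [heading=0, draw]
  REPEAT 2 [
    -- iteration 1/2 --
    RT 30: heading 0 -> 330
    FD 9: (20,0) -> (27.794,-4.5) [heading=330, draw]
    -- iteration 2/2 --
    RT 30: heading 330 -> 300
    FD 9: (27.794,-4.5) -> (32.294,-12.294) [heading=300, draw]
  ]
  -- iteration 2/4 --
  FD 4: (32.294,-12.294) -> (34.294,-15.758) [heading=300, draw]
  REPEAT 2 [
    -- iteration 1/2 --
    RT 30: heading 300 -> 270
    FD 9: (34.294,-15.758) -> (34.294,-24.758) [heading=270, draw]
    -- iteration 2/2 --
    RT 30: heading 270 -> 240
    FD 9: (34.294,-24.758) -> (29.794,-32.553) [heading=240, draw]
  ]
  -- iteration 3/4 --
  FD 4: (29.794,-32.553) -> (27.794,-36.017) [heading=240, draw]
  REPEAT 2 [
    -- iteration 1/2 --
    RT 30: heading 240 -> 210
    FD 9: (27.794,-36.017) -> (20,-40.517) [heading=210, draw]
    -- iteration 2/2 --
    RT 30: heading 210 -> 180
    FD 9: (20,-40.517) -> (11,-40.517) [heading=180, draw]
  ]
  -- iteration 4/4 --
  FD 4: (11,-40.517) -> (7,-40.517) [heading=180, draw]
  REPEAT 2 [
    -- iteration 1/2 --
    RT 30: heading 180 -> 150
    FD 9: (7,-40.517) -> (-0.794,-36.017) [heading=150, draw]
    -- iteration 2/2 --
    RT 30: heading 150 -> 120
    FD 9: (-0.794,-36.017) -> (-5.294,-28.222) [heading=120, draw]
  ]
]
RT 105: heading 120 -> 15
Final: pos=(-5.294,-28.222), heading=15, 13 segment(s) drawn

Segment lengths:
  seg 1: (0,0) -> (16,0), length = 16
  seg 2: (16,0) -> (20,0), length = 4
  seg 3: (20,0) -> (27.794,-4.5), length = 9
  seg 4: (27.794,-4.5) -> (32.294,-12.294), length = 9
  seg 5: (32.294,-12.294) -> (34.294,-15.758), length = 4
  seg 6: (34.294,-15.758) -> (34.294,-24.758), length = 9
  seg 7: (34.294,-24.758) -> (29.794,-32.553), length = 9
  seg 8: (29.794,-32.553) -> (27.794,-36.017), length = 4
  seg 9: (27.794,-36.017) -> (20,-40.517), length = 9
  seg 10: (20,-40.517) -> (11,-40.517), length = 9
  seg 11: (11,-40.517) -> (7,-40.517), length = 4
  seg 12: (7,-40.517) -> (-0.794,-36.017), length = 9
  seg 13: (-0.794,-36.017) -> (-5.294,-28.222), length = 9
Total = 104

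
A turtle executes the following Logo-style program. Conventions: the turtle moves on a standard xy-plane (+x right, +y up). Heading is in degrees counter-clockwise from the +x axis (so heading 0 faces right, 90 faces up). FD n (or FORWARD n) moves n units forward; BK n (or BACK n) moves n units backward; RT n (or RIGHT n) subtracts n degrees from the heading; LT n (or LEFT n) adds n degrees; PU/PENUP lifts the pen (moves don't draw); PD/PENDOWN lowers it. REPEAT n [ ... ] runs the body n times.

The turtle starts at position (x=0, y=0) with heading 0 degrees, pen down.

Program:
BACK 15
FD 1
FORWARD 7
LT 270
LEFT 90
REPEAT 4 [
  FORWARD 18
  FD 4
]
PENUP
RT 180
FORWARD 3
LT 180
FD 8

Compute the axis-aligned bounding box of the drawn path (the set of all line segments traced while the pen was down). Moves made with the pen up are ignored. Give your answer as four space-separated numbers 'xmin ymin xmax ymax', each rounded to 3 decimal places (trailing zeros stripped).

Answer: -15 0 81 0

Derivation:
Executing turtle program step by step:
Start: pos=(0,0), heading=0, pen down
BK 15: (0,0) -> (-15,0) [heading=0, draw]
FD 1: (-15,0) -> (-14,0) [heading=0, draw]
FD 7: (-14,0) -> (-7,0) [heading=0, draw]
LT 270: heading 0 -> 270
LT 90: heading 270 -> 0
REPEAT 4 [
  -- iteration 1/4 --
  FD 18: (-7,0) -> (11,0) [heading=0, draw]
  FD 4: (11,0) -> (15,0) [heading=0, draw]
  -- iteration 2/4 --
  FD 18: (15,0) -> (33,0) [heading=0, draw]
  FD 4: (33,0) -> (37,0) [heading=0, draw]
  -- iteration 3/4 --
  FD 18: (37,0) -> (55,0) [heading=0, draw]
  FD 4: (55,0) -> (59,0) [heading=0, draw]
  -- iteration 4/4 --
  FD 18: (59,0) -> (77,0) [heading=0, draw]
  FD 4: (77,0) -> (81,0) [heading=0, draw]
]
PU: pen up
RT 180: heading 0 -> 180
FD 3: (81,0) -> (78,0) [heading=180, move]
LT 180: heading 180 -> 0
FD 8: (78,0) -> (86,0) [heading=0, move]
Final: pos=(86,0), heading=0, 11 segment(s) drawn

Segment endpoints: x in {-15, -14, -7, 0, 11, 15, 33, 37, 55, 59, 77, 81}, y in {0, 0, 0, 0, 0, 0, 0, 0, 0}
xmin=-15, ymin=0, xmax=81, ymax=0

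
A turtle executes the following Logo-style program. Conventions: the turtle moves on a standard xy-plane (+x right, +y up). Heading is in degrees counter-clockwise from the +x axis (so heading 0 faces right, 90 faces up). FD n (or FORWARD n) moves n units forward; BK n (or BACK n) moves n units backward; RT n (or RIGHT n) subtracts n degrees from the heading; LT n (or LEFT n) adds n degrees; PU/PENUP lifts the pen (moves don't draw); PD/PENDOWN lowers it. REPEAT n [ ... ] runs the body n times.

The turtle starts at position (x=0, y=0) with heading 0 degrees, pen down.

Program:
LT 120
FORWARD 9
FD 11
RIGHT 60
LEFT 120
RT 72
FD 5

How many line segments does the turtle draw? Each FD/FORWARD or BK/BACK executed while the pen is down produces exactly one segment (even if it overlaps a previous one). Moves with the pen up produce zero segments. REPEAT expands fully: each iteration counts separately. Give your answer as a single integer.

Executing turtle program step by step:
Start: pos=(0,0), heading=0, pen down
LT 120: heading 0 -> 120
FD 9: (0,0) -> (-4.5,7.794) [heading=120, draw]
FD 11: (-4.5,7.794) -> (-10,17.321) [heading=120, draw]
RT 60: heading 120 -> 60
LT 120: heading 60 -> 180
RT 72: heading 180 -> 108
FD 5: (-10,17.321) -> (-11.545,22.076) [heading=108, draw]
Final: pos=(-11.545,22.076), heading=108, 3 segment(s) drawn
Segments drawn: 3

Answer: 3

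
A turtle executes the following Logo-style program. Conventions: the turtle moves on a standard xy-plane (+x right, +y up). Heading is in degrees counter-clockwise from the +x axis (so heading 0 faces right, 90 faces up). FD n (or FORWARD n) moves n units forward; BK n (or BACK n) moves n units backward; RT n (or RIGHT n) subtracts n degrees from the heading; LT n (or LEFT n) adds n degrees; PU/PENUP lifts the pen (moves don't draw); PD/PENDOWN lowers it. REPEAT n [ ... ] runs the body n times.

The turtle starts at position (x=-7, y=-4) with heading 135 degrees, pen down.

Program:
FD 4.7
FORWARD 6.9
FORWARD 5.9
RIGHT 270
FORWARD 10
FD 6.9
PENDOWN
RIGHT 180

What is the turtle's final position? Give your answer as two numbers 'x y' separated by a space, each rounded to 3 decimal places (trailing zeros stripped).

Executing turtle program step by step:
Start: pos=(-7,-4), heading=135, pen down
FD 4.7: (-7,-4) -> (-10.323,-0.677) [heading=135, draw]
FD 6.9: (-10.323,-0.677) -> (-15.202,4.202) [heading=135, draw]
FD 5.9: (-15.202,4.202) -> (-19.374,8.374) [heading=135, draw]
RT 270: heading 135 -> 225
FD 10: (-19.374,8.374) -> (-26.445,1.303) [heading=225, draw]
FD 6.9: (-26.445,1.303) -> (-31.324,-3.576) [heading=225, draw]
PD: pen down
RT 180: heading 225 -> 45
Final: pos=(-31.324,-3.576), heading=45, 5 segment(s) drawn

Answer: -31.324 -3.576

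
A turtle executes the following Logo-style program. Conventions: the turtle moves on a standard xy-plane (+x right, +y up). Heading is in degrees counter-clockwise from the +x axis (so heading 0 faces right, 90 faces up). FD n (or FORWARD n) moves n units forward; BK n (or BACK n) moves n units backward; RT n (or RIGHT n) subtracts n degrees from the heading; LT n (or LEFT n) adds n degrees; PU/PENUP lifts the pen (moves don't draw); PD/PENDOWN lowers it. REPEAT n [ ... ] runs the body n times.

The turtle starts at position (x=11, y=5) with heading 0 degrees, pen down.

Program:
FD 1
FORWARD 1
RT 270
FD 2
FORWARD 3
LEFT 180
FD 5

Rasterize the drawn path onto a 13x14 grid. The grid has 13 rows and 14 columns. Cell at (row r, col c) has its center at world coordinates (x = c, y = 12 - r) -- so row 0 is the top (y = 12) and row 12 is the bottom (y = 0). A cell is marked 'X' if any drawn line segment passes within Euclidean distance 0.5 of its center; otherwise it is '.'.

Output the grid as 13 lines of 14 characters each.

Segment 0: (11,5) -> (12,5)
Segment 1: (12,5) -> (13,5)
Segment 2: (13,5) -> (13,7)
Segment 3: (13,7) -> (13,10)
Segment 4: (13,10) -> (13,5)

Answer: ..............
..............
.............X
.............X
.............X
.............X
.............X
...........XXX
..............
..............
..............
..............
..............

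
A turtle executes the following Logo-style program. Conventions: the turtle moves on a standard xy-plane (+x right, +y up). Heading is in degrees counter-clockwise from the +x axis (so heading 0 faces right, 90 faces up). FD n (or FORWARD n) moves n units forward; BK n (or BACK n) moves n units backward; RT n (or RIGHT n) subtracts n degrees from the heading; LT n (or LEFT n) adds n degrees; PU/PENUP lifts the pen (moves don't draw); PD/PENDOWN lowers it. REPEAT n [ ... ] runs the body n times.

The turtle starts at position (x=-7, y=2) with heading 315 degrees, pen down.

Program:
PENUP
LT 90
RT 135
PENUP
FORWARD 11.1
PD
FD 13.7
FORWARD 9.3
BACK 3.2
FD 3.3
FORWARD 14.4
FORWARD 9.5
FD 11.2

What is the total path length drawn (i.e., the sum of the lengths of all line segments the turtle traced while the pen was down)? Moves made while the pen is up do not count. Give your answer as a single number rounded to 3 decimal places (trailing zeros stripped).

Executing turtle program step by step:
Start: pos=(-7,2), heading=315, pen down
PU: pen up
LT 90: heading 315 -> 45
RT 135: heading 45 -> 270
PU: pen up
FD 11.1: (-7,2) -> (-7,-9.1) [heading=270, move]
PD: pen down
FD 13.7: (-7,-9.1) -> (-7,-22.8) [heading=270, draw]
FD 9.3: (-7,-22.8) -> (-7,-32.1) [heading=270, draw]
BK 3.2: (-7,-32.1) -> (-7,-28.9) [heading=270, draw]
FD 3.3: (-7,-28.9) -> (-7,-32.2) [heading=270, draw]
FD 14.4: (-7,-32.2) -> (-7,-46.6) [heading=270, draw]
FD 9.5: (-7,-46.6) -> (-7,-56.1) [heading=270, draw]
FD 11.2: (-7,-56.1) -> (-7,-67.3) [heading=270, draw]
Final: pos=(-7,-67.3), heading=270, 7 segment(s) drawn

Segment lengths:
  seg 1: (-7,-9.1) -> (-7,-22.8), length = 13.7
  seg 2: (-7,-22.8) -> (-7,-32.1), length = 9.3
  seg 3: (-7,-32.1) -> (-7,-28.9), length = 3.2
  seg 4: (-7,-28.9) -> (-7,-32.2), length = 3.3
  seg 5: (-7,-32.2) -> (-7,-46.6), length = 14.4
  seg 6: (-7,-46.6) -> (-7,-56.1), length = 9.5
  seg 7: (-7,-56.1) -> (-7,-67.3), length = 11.2
Total = 64.6

Answer: 64.6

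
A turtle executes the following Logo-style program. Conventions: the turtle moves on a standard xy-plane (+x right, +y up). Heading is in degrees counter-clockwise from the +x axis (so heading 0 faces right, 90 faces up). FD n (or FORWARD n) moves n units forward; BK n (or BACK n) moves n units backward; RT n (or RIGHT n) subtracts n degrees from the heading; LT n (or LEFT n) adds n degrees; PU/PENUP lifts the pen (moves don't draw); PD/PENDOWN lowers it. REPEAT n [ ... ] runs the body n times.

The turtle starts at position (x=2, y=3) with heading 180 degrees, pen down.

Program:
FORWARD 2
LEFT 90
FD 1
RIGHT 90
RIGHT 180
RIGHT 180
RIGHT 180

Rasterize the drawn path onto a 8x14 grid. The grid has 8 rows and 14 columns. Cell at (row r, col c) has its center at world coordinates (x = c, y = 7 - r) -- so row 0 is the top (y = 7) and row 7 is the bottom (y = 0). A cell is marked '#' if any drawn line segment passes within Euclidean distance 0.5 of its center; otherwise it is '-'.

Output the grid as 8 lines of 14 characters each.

Answer: --------------
--------------
--------------
--------------
###-----------
#-------------
--------------
--------------

Derivation:
Segment 0: (2,3) -> (0,3)
Segment 1: (0,3) -> (-0,2)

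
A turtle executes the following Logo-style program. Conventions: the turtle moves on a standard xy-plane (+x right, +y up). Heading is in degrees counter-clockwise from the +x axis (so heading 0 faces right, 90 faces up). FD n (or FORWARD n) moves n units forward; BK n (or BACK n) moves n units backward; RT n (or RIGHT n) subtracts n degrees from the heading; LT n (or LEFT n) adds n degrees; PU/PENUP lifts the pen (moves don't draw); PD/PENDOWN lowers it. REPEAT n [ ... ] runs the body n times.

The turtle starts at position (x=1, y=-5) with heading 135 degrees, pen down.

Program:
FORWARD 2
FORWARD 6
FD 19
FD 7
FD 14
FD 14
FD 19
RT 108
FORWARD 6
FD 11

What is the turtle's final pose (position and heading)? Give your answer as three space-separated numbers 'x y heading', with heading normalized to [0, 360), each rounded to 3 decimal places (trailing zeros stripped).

Executing turtle program step by step:
Start: pos=(1,-5), heading=135, pen down
FD 2: (1,-5) -> (-0.414,-3.586) [heading=135, draw]
FD 6: (-0.414,-3.586) -> (-4.657,0.657) [heading=135, draw]
FD 19: (-4.657,0.657) -> (-18.092,14.092) [heading=135, draw]
FD 7: (-18.092,14.092) -> (-23.042,19.042) [heading=135, draw]
FD 14: (-23.042,19.042) -> (-32.941,28.941) [heading=135, draw]
FD 14: (-32.941,28.941) -> (-42.841,38.841) [heading=135, draw]
FD 19: (-42.841,38.841) -> (-56.276,52.276) [heading=135, draw]
RT 108: heading 135 -> 27
FD 6: (-56.276,52.276) -> (-50.93,55) [heading=27, draw]
FD 11: (-50.93,55) -> (-41.129,59.993) [heading=27, draw]
Final: pos=(-41.129,59.993), heading=27, 9 segment(s) drawn

Answer: -41.129 59.993 27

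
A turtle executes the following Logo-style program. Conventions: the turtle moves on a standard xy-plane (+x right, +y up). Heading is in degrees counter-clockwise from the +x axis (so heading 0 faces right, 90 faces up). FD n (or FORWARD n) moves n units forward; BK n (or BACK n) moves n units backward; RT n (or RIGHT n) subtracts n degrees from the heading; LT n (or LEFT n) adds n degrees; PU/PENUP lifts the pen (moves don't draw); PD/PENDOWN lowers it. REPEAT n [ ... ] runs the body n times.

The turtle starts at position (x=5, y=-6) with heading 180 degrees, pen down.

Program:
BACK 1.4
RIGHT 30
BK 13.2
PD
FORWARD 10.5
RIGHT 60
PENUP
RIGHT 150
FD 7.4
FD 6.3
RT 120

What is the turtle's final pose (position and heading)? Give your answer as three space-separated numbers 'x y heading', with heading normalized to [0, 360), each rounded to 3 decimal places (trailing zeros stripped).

Executing turtle program step by step:
Start: pos=(5,-6), heading=180, pen down
BK 1.4: (5,-6) -> (6.4,-6) [heading=180, draw]
RT 30: heading 180 -> 150
BK 13.2: (6.4,-6) -> (17.832,-12.6) [heading=150, draw]
PD: pen down
FD 10.5: (17.832,-12.6) -> (8.738,-7.35) [heading=150, draw]
RT 60: heading 150 -> 90
PU: pen up
RT 150: heading 90 -> 300
FD 7.4: (8.738,-7.35) -> (12.438,-13.759) [heading=300, move]
FD 6.3: (12.438,-13.759) -> (15.588,-19.215) [heading=300, move]
RT 120: heading 300 -> 180
Final: pos=(15.588,-19.215), heading=180, 3 segment(s) drawn

Answer: 15.588 -19.215 180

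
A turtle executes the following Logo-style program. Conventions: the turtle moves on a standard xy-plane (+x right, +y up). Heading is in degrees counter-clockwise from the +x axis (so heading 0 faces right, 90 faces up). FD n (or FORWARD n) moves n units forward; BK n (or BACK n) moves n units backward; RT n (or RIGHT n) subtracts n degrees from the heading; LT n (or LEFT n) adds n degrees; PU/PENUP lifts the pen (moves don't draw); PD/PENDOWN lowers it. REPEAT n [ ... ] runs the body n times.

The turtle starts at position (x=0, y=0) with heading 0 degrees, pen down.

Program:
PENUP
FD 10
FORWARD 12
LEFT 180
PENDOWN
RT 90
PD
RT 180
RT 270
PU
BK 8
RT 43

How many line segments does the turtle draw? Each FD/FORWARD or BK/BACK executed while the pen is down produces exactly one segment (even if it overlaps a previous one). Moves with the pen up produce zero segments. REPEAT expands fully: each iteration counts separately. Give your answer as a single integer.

Executing turtle program step by step:
Start: pos=(0,0), heading=0, pen down
PU: pen up
FD 10: (0,0) -> (10,0) [heading=0, move]
FD 12: (10,0) -> (22,0) [heading=0, move]
LT 180: heading 0 -> 180
PD: pen down
RT 90: heading 180 -> 90
PD: pen down
RT 180: heading 90 -> 270
RT 270: heading 270 -> 0
PU: pen up
BK 8: (22,0) -> (14,0) [heading=0, move]
RT 43: heading 0 -> 317
Final: pos=(14,0), heading=317, 0 segment(s) drawn
Segments drawn: 0

Answer: 0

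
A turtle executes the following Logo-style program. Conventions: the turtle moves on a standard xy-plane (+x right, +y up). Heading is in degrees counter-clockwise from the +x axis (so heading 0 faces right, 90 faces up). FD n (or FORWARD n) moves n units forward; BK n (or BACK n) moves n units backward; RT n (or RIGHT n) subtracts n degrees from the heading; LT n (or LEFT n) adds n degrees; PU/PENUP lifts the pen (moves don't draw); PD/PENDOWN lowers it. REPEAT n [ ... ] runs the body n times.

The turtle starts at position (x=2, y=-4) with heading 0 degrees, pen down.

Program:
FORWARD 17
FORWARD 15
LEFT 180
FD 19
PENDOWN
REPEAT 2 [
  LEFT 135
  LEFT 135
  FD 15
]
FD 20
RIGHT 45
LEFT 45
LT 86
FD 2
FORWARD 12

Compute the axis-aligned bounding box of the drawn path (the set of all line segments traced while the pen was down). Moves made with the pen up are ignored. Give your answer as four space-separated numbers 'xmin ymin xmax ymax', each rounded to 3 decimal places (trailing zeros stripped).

Executing turtle program step by step:
Start: pos=(2,-4), heading=0, pen down
FD 17: (2,-4) -> (19,-4) [heading=0, draw]
FD 15: (19,-4) -> (34,-4) [heading=0, draw]
LT 180: heading 0 -> 180
FD 19: (34,-4) -> (15,-4) [heading=180, draw]
PD: pen down
REPEAT 2 [
  -- iteration 1/2 --
  LT 135: heading 180 -> 315
  LT 135: heading 315 -> 90
  FD 15: (15,-4) -> (15,11) [heading=90, draw]
  -- iteration 2/2 --
  LT 135: heading 90 -> 225
  LT 135: heading 225 -> 0
  FD 15: (15,11) -> (30,11) [heading=0, draw]
]
FD 20: (30,11) -> (50,11) [heading=0, draw]
RT 45: heading 0 -> 315
LT 45: heading 315 -> 0
LT 86: heading 0 -> 86
FD 2: (50,11) -> (50.14,12.995) [heading=86, draw]
FD 12: (50.14,12.995) -> (50.977,24.966) [heading=86, draw]
Final: pos=(50.977,24.966), heading=86, 8 segment(s) drawn

Segment endpoints: x in {2, 15, 15, 19, 30, 34, 50, 50.14, 50.977}, y in {-4, -4, 11, 11, 11, 12.995, 24.966}
xmin=2, ymin=-4, xmax=50.977, ymax=24.966

Answer: 2 -4 50.977 24.966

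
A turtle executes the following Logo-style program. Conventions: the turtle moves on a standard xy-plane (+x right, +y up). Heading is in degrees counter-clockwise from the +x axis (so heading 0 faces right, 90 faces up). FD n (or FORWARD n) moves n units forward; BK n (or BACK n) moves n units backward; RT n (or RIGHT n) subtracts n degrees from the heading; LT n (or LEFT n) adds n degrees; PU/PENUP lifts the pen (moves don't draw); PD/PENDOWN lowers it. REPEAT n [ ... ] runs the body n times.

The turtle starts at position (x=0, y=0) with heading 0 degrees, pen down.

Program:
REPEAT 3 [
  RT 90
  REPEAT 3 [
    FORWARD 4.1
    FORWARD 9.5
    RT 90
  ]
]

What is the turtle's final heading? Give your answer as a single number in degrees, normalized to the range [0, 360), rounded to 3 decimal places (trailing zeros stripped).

Answer: 0

Derivation:
Executing turtle program step by step:
Start: pos=(0,0), heading=0, pen down
REPEAT 3 [
  -- iteration 1/3 --
  RT 90: heading 0 -> 270
  REPEAT 3 [
    -- iteration 1/3 --
    FD 4.1: (0,0) -> (0,-4.1) [heading=270, draw]
    FD 9.5: (0,-4.1) -> (0,-13.6) [heading=270, draw]
    RT 90: heading 270 -> 180
    -- iteration 2/3 --
    FD 4.1: (0,-13.6) -> (-4.1,-13.6) [heading=180, draw]
    FD 9.5: (-4.1,-13.6) -> (-13.6,-13.6) [heading=180, draw]
    RT 90: heading 180 -> 90
    -- iteration 3/3 --
    FD 4.1: (-13.6,-13.6) -> (-13.6,-9.5) [heading=90, draw]
    FD 9.5: (-13.6,-9.5) -> (-13.6,0) [heading=90, draw]
    RT 90: heading 90 -> 0
  ]
  -- iteration 2/3 --
  RT 90: heading 0 -> 270
  REPEAT 3 [
    -- iteration 1/3 --
    FD 4.1: (-13.6,0) -> (-13.6,-4.1) [heading=270, draw]
    FD 9.5: (-13.6,-4.1) -> (-13.6,-13.6) [heading=270, draw]
    RT 90: heading 270 -> 180
    -- iteration 2/3 --
    FD 4.1: (-13.6,-13.6) -> (-17.7,-13.6) [heading=180, draw]
    FD 9.5: (-17.7,-13.6) -> (-27.2,-13.6) [heading=180, draw]
    RT 90: heading 180 -> 90
    -- iteration 3/3 --
    FD 4.1: (-27.2,-13.6) -> (-27.2,-9.5) [heading=90, draw]
    FD 9.5: (-27.2,-9.5) -> (-27.2,0) [heading=90, draw]
    RT 90: heading 90 -> 0
  ]
  -- iteration 3/3 --
  RT 90: heading 0 -> 270
  REPEAT 3 [
    -- iteration 1/3 --
    FD 4.1: (-27.2,0) -> (-27.2,-4.1) [heading=270, draw]
    FD 9.5: (-27.2,-4.1) -> (-27.2,-13.6) [heading=270, draw]
    RT 90: heading 270 -> 180
    -- iteration 2/3 --
    FD 4.1: (-27.2,-13.6) -> (-31.3,-13.6) [heading=180, draw]
    FD 9.5: (-31.3,-13.6) -> (-40.8,-13.6) [heading=180, draw]
    RT 90: heading 180 -> 90
    -- iteration 3/3 --
    FD 4.1: (-40.8,-13.6) -> (-40.8,-9.5) [heading=90, draw]
    FD 9.5: (-40.8,-9.5) -> (-40.8,0) [heading=90, draw]
    RT 90: heading 90 -> 0
  ]
]
Final: pos=(-40.8,0), heading=0, 18 segment(s) drawn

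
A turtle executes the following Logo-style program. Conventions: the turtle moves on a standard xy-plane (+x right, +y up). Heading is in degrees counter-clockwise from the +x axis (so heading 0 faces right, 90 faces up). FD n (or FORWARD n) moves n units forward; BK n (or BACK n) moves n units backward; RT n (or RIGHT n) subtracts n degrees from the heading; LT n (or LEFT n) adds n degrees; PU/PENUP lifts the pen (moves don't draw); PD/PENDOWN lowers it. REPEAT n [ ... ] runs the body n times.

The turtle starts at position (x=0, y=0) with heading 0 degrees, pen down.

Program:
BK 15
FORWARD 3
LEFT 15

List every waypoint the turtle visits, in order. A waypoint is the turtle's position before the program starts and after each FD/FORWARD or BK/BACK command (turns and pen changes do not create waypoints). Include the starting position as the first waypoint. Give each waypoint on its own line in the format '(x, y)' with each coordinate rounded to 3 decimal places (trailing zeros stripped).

Answer: (0, 0)
(-15, 0)
(-12, 0)

Derivation:
Executing turtle program step by step:
Start: pos=(0,0), heading=0, pen down
BK 15: (0,0) -> (-15,0) [heading=0, draw]
FD 3: (-15,0) -> (-12,0) [heading=0, draw]
LT 15: heading 0 -> 15
Final: pos=(-12,0), heading=15, 2 segment(s) drawn
Waypoints (3 total):
(0, 0)
(-15, 0)
(-12, 0)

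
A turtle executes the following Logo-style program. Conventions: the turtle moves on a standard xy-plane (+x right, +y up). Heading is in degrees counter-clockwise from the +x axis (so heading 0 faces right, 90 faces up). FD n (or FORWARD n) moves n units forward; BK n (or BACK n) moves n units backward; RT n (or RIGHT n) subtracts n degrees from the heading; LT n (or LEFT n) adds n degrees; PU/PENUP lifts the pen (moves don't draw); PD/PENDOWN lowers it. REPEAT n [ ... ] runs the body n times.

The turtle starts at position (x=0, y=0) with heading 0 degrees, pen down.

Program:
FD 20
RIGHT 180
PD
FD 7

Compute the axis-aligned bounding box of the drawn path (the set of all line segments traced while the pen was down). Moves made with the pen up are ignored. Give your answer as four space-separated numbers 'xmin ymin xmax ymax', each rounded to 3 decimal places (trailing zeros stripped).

Executing turtle program step by step:
Start: pos=(0,0), heading=0, pen down
FD 20: (0,0) -> (20,0) [heading=0, draw]
RT 180: heading 0 -> 180
PD: pen down
FD 7: (20,0) -> (13,0) [heading=180, draw]
Final: pos=(13,0), heading=180, 2 segment(s) drawn

Segment endpoints: x in {0, 13, 20}, y in {0, 0}
xmin=0, ymin=0, xmax=20, ymax=0

Answer: 0 0 20 0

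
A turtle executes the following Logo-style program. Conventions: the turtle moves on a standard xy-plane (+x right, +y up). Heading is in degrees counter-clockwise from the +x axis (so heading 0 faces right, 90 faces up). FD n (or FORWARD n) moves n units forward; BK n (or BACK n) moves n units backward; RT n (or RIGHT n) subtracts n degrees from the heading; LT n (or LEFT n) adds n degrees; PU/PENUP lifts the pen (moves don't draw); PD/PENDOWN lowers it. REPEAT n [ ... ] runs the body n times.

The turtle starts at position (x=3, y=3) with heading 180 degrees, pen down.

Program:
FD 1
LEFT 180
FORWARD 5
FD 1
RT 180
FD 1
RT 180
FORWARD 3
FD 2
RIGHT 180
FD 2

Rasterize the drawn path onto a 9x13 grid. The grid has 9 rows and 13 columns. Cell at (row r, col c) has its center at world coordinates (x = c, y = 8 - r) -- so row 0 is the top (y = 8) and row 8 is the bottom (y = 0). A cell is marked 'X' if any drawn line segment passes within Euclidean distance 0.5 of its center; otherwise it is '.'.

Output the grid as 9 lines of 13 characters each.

Answer: .............
.............
.............
.............
.............
..XXXXXXXXXXX
.............
.............
.............

Derivation:
Segment 0: (3,3) -> (2,3)
Segment 1: (2,3) -> (7,3)
Segment 2: (7,3) -> (8,3)
Segment 3: (8,3) -> (7,3)
Segment 4: (7,3) -> (10,3)
Segment 5: (10,3) -> (12,3)
Segment 6: (12,3) -> (10,3)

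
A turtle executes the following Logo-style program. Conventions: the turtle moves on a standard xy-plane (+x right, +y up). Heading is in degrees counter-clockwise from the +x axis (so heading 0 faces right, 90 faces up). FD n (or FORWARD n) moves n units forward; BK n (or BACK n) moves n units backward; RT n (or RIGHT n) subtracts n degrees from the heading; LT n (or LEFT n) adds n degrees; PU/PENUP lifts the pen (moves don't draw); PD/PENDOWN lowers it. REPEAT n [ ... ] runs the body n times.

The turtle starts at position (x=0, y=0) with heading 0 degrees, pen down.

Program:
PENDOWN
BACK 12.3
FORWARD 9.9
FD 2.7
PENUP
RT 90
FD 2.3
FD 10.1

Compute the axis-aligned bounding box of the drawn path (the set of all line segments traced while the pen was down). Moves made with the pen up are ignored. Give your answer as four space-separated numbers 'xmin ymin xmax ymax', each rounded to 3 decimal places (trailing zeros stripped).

Executing turtle program step by step:
Start: pos=(0,0), heading=0, pen down
PD: pen down
BK 12.3: (0,0) -> (-12.3,0) [heading=0, draw]
FD 9.9: (-12.3,0) -> (-2.4,0) [heading=0, draw]
FD 2.7: (-2.4,0) -> (0.3,0) [heading=0, draw]
PU: pen up
RT 90: heading 0 -> 270
FD 2.3: (0.3,0) -> (0.3,-2.3) [heading=270, move]
FD 10.1: (0.3,-2.3) -> (0.3,-12.4) [heading=270, move]
Final: pos=(0.3,-12.4), heading=270, 3 segment(s) drawn

Segment endpoints: x in {-12.3, -2.4, 0, 0.3}, y in {0}
xmin=-12.3, ymin=0, xmax=0.3, ymax=0

Answer: -12.3 0 0.3 0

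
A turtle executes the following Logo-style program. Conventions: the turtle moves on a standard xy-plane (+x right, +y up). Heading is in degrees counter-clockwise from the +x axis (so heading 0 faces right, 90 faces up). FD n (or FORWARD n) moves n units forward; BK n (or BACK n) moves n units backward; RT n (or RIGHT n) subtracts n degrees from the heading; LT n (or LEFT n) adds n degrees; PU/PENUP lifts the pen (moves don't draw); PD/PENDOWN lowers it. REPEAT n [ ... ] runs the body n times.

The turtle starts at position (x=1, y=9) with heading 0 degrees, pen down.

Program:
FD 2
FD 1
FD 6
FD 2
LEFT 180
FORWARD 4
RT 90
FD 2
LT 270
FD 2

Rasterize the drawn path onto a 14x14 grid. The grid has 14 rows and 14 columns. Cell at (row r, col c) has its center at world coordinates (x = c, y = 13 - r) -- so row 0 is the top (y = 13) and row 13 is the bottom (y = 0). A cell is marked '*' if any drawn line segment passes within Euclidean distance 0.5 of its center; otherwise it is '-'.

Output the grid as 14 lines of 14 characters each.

Answer: --------------
--------------
--------***---
--------*-----
-************-
--------------
--------------
--------------
--------------
--------------
--------------
--------------
--------------
--------------

Derivation:
Segment 0: (1,9) -> (3,9)
Segment 1: (3,9) -> (4,9)
Segment 2: (4,9) -> (10,9)
Segment 3: (10,9) -> (12,9)
Segment 4: (12,9) -> (8,9)
Segment 5: (8,9) -> (8,11)
Segment 6: (8,11) -> (10,11)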